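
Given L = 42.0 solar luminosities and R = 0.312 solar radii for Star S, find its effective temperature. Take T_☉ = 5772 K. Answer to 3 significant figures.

T/T_☉ = (L/L_☉)^(1/4) / (R/R_☉)^(1/2)
T = 5772 × (42.0)^(1/4) / √(0.312) = 5772 × 2.546 / 0.5586 = 2.631×10^4 K.

2.63×10^4 K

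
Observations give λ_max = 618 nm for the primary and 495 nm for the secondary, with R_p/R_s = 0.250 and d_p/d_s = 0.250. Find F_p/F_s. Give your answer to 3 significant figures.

0.412

Wien's law: T_p/T_s = λ_s/λ_p = 495/618 = 0.8010.
L_p/L_s = (R_p/R_s)²(T_p/T_s)⁴ = (0.250)²(0.8010)⁴ = 0.02572.
F_p/F_s = (L_p/L_s)/(d_p/d_s)² = 0.02572/(0.250)² = 0.4116.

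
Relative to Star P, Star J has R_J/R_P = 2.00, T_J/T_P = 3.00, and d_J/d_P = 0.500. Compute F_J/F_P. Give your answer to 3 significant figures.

L_J/L_P = (R_J/R_P)²(T_J/T_P)⁴ = (2.00)² × (3.00)⁴ = 324.0.
F_J/F_P = (L_J/L_P)/(d_J/d_P)² = 324.0 / (0.500)² = 1296.

1.30×10^3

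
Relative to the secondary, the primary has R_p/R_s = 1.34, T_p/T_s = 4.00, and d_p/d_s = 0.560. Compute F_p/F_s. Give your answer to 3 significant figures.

L_p/L_s = (R_p/R_s)²(T_p/T_s)⁴ = (1.34)² × (4.00)⁴ = 459.7.
F_p/F_s = (L_p/L_s)/(d_p/d_s)² = 459.7 / (0.560)² = 1466.

1.47×10^3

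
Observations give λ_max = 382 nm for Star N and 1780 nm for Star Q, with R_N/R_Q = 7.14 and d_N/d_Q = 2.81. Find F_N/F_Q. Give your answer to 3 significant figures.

Wien's law: T_N/T_Q = λ_Q/λ_N = 1780/382 = 4.660.
L_N/L_Q = (R_N/R_Q)²(T_N/T_Q)⁴ = (7.14)²(4.660)⁴ = 2.403×10^4.
F_N/F_Q = (L_N/L_Q)/(d_N/d_Q)² = 2.403×10^4/(2.81)² = 3044.

3.04×10^3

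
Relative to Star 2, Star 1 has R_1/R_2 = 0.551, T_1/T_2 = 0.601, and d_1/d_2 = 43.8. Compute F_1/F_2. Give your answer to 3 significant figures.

2.06×10^-5

L_1/L_2 = (R_1/R_2)²(T_1/T_2)⁴ = (0.551)² × (0.601)⁴ = 0.03961.
F_1/F_2 = (L_1/L_2)/(d_1/d_2)² = 0.03961 / (43.8)² = 2.065×10^-5.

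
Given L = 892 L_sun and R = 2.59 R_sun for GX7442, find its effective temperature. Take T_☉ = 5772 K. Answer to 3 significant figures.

1.96×10^4 K

T/T_☉ = (L/L_☉)^(1/4) / (R/R_☉)^(1/2)
T = 5772 × (892)^(1/4) / √(2.59) = 5772 × 5.465 / 1.609 = 1.960×10^4 K.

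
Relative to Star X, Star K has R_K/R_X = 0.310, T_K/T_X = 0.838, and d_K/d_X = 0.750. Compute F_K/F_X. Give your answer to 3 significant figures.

0.0843

L_K/L_X = (R_K/R_X)²(T_K/T_X)⁴ = (0.310)² × (0.838)⁴ = 0.04739.
F_K/F_X = (L_K/L_X)/(d_K/d_X)² = 0.04739 / (0.750)² = 0.08425.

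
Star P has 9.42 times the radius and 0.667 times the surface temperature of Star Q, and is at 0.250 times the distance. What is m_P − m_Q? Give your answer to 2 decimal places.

L_P/L_Q = (9.42)²(0.667)⁴ = 17.56.
F_P/F_Q = (L_P/L_Q)/(d_P/d_Q)² = 17.56/0.06250 = 281.0.
m_P − m_Q = −2.5 log₁₀(281.0) = -6.12.

-6.12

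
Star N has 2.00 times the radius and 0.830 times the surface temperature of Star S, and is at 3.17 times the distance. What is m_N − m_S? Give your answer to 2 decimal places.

L_N/L_S = (2.00)²(0.830)⁴ = 1.898.
F_N/F_S = (L_N/L_S)/(d_N/d_S)² = 1.898/10.05 = 0.1889.
m_N − m_S = −2.5 log₁₀(0.1889) = 1.81.

1.81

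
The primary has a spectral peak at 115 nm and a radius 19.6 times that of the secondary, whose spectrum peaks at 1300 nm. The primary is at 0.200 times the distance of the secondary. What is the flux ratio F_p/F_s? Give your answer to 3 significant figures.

1.57×10^8

Wien's law: T_p/T_s = λ_s/λ_p = 1300/115 = 11.30.
L_p/L_s = (R_p/R_s)²(T_p/T_s)⁴ = (19.6)²(11.30)⁴ = 6.273×10^6.
F_p/F_s = (L_p/L_s)/(d_p/d_s)² = 6.273×10^6/(0.200)² = 1.568×10^8.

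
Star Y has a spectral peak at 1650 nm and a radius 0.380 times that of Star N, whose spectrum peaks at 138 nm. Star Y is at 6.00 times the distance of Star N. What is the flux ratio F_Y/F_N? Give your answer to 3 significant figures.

Wien's law: T_Y/T_N = λ_N/λ_Y = 138/1650 = 0.08364.
L_Y/L_N = (R_Y/R_N)²(T_Y/T_N)⁴ = (0.380)²(0.08364)⁴ = 7.066×10^-6.
F_Y/F_N = (L_Y/L_N)/(d_Y/d_N)² = 7.066×10^-6/(6.00)² = 1.963×10^-7.

1.96×10^-7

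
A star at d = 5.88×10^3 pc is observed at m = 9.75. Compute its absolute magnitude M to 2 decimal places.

M = m − 5 log₁₀(d/10 pc) = 9.75 − 5 log₁₀(5.88×10^3/10)
  = 9.75 − 5 × 2.769 = 9.75 − 13.85 = -4.10.

-4.10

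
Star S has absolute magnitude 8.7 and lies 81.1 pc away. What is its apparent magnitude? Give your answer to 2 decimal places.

m = M + 5 log₁₀(d/10 pc) = 8.7 + 5 log₁₀(81.1/10)
  = 8.7 + 5 × 0.909 = 8.7 + 4.55 = 13.25.

13.25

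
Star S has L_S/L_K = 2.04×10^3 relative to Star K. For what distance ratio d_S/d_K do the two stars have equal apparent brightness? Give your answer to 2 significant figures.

Equal flux requires L_S/d_S² = L_K/d_K², so d_S/d_K = √(L_S/L_K)
= √(2.04×10^3) = 45.17.

45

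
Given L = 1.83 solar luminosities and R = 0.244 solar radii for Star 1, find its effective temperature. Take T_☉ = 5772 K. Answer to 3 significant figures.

T/T_☉ = (L/L_☉)^(1/4) / (R/R_☉)^(1/2)
T = 5772 × (1.83)^(1/4) / √(0.244) = 5772 × 1.163 / 0.4940 = 1.359×10^4 K.

1.36×10^4 K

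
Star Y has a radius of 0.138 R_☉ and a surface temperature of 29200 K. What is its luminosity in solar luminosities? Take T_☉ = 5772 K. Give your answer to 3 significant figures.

12.5 solar luminosities

L/L_☉ = (R/R_☉)² (T/T_☉)⁴ = (0.138)² × (29200/5772)⁴
       = 0.01904 × (5.059)⁴ = 0.01904 × 655.0 = 12.47.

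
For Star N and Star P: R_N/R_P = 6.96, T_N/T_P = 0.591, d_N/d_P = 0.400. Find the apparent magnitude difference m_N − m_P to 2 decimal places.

-3.92

L_N/L_P = (6.96)²(0.591)⁴ = 5.910.
F_N/F_P = (L_N/L_P)/(d_N/d_P)² = 5.910/0.1600 = 36.94.
m_N − m_P = −2.5 log₁₀(36.94) = -3.92.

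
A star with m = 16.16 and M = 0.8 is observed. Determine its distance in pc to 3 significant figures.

m − M = 5 log₁₀(d/10 pc)
16.16 − (0.8) = 15.36 = 5 log₁₀(d/10)
d = 10 × 10^(15.36/5) = 10 × 10^3.072 = 1.180×10^4 pc.

1.18×10^4 pc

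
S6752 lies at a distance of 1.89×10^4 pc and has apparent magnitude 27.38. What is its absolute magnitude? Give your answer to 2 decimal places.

M = m − 5 log₁₀(d/10 pc) = 27.38 − 5 log₁₀(1.89×10^4/10)
  = 27.38 − 5 × 3.276 = 27.38 − 16.38 = 11.00.

11.00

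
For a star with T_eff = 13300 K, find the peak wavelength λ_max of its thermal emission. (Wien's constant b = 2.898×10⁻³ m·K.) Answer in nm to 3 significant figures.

218 nm

λ_max = b/T = 2.898×10⁻³ / 13300 = 2.18×10^-7 m = 217.9 nm.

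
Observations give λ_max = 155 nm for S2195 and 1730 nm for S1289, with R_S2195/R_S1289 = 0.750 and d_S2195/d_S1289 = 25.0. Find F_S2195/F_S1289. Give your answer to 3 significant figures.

14.0

Wien's law: T_S2195/T_S1289 = λ_S1289/λ_S2195 = 1730/155 = 11.16.
L_S2195/L_S1289 = (R_S2195/R_S1289)²(T_S2195/T_S1289)⁴ = (0.750)²(11.16)⁴ = 8729.
F_S2195/F_S1289 = (L_S2195/L_S1289)/(d_S2195/d_S1289)² = 8729/(25.0)² = 13.97.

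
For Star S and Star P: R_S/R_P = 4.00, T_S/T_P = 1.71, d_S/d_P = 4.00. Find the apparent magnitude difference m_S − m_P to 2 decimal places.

-2.33

L_S/L_P = (4.00)²(1.71)⁴ = 136.8.
F_S/F_P = (L_S/L_P)/(d_S/d_P)² = 136.8/16.00 = 8.550.
m_S − m_P = −2.5 log₁₀(8.550) = -2.33.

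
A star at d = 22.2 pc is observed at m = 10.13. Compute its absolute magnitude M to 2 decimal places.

M = m − 5 log₁₀(d/10 pc) = 10.13 − 5 log₁₀(22.2/10)
  = 10.13 − 5 × 0.346 = 10.13 − 1.73 = 8.40.

8.40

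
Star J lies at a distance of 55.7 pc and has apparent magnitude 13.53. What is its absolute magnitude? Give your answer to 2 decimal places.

M = m − 5 log₁₀(d/10 pc) = 13.53 − 5 log₁₀(55.7/10)
  = 13.53 − 5 × 0.746 = 13.53 − 3.73 = 9.80.

9.80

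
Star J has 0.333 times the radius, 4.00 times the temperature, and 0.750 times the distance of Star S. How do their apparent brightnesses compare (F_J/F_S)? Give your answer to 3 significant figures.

L_J/L_S = (R_J/R_S)²(T_J/T_S)⁴ = (0.333)² × (4.00)⁴ = 28.39.
F_J/F_S = (L_J/L_S)/(d_J/d_S)² = 28.39 / (0.750)² = 50.47.

50.5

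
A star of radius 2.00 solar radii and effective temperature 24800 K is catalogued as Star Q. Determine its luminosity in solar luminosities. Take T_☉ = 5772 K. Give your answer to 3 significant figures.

L/L_☉ = (R/R_☉)² (T/T_☉)⁴ = (2.00)² × (24800/5772)⁴
       = 4.000 × (4.297)⁴ = 4.000 × 340.8 = 1363.

1.36×10^3 solar luminosities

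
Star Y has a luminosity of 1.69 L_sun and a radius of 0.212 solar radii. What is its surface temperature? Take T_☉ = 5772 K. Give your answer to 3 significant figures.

1.43×10^4 K

T/T_☉ = (L/L_☉)^(1/4) / (R/R_☉)^(1/2)
T = 5772 × (1.69)^(1/4) / √(0.212) = 5772 × 1.140 / 0.4604 = 1.429×10^4 K.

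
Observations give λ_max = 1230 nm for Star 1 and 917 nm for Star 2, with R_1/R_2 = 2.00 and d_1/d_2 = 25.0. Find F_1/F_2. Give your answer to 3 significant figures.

0.00198

Wien's law: T_1/T_2 = λ_2/λ_1 = 917/1230 = 0.7455.
L_1/L_2 = (R_1/R_2)²(T_1/T_2)⁴ = (2.00)²(0.7455)⁴ = 1.236.
F_1/F_2 = (L_1/L_2)/(d_1/d_2)² = 1.236/(25.0)² = 0.001977.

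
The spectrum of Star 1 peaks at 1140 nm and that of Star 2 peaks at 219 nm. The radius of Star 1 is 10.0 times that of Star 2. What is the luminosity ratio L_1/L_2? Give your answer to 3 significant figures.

0.136

Wien's law gives T ∝ 1/λ_max, so T_1/T_2 = λ_2/λ_1 = 219/1140 = 0.1921.
Then L ∝ R²T⁴ gives L_1/L_2 = (10.0)² × (0.1921)⁴ = 100.0 × 0.001362 = 0.1362.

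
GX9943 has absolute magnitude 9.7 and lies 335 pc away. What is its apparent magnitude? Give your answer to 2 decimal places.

17.33

m = M + 5 log₁₀(d/10 pc) = 9.7 + 5 log₁₀(335/10)
  = 9.7 + 5 × 1.525 = 9.7 + 7.63 = 17.33.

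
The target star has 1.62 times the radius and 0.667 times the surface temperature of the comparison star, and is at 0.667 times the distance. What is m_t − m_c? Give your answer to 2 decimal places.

-0.17

L_t/L_c = (1.62)²(0.667)⁴ = 0.5194.
F_t/F_c = (L_t/L_c)/(d_t/d_c)² = 0.5194/0.4449 = 1.168.
m_t − m_c = −2.5 log₁₀(1.168) = -0.17.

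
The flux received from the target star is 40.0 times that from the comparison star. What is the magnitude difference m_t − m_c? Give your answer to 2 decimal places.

-4.01

m_t − m_c = −2.5 log₁₀(F_t/F_c) = −2.5 log₁₀(40.0) = −2.5 × (1.602) = -4.005.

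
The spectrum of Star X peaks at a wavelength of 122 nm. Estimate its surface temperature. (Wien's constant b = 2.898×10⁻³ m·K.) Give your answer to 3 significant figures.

2.38×10^4 K

T = b/λ_max = 2.898×10⁻³ / (122×10⁻⁹) = 2.375×10^4 K.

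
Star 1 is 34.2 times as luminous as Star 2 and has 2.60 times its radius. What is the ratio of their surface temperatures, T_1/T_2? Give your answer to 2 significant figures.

L ∝ R²T⁴ gives T ∝ (L/R²)^(1/4), so
T_1/T_2 = (34.2 / 2.60²)^(1/4) = (5.059)^(1/4) = 1.500.

1.5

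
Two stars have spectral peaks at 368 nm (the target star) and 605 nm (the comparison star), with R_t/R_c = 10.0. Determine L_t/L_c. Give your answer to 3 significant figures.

Wien's law gives T ∝ 1/λ_max, so T_t/T_c = λ_c/λ_t = 605/368 = 1.644.
Then L ∝ R²T⁴ gives L_t/L_c = (10.0)² × (1.644)⁴ = 100.0 × 7.305 = 730.5.

731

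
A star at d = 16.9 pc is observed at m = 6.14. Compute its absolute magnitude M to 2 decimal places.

5.00

M = m − 5 log₁₀(d/10 pc) = 6.14 − 5 log₁₀(16.9/10)
  = 6.14 − 5 × 0.228 = 6.14 − 1.14 = 5.00.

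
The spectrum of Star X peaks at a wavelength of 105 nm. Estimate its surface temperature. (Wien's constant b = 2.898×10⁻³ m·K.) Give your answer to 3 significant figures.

T = b/λ_max = 2.898×10⁻³ / (105×10⁻⁹) = 2.760×10^4 K.

2.76×10^4 K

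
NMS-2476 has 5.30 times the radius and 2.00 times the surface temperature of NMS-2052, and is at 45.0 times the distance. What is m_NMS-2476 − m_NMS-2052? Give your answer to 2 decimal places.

1.63

L_NMS-2476/L_NMS-2052 = (5.30)²(2.00)⁴ = 449.4.
F_NMS-2476/F_NMS-2052 = (L_NMS-2476/L_NMS-2052)/(d_NMS-2476/d_NMS-2052)² = 449.4/2025 = 0.2219.
m_NMS-2476 − m_NMS-2052 = −2.5 log₁₀(0.2219) = 1.63.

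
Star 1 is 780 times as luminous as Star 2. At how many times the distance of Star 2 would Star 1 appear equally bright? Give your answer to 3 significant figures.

Equal flux requires L_1/d_1² = L_2/d_2², so d_1/d_2 = √(L_1/L_2)
= √(780) = 27.93.

27.9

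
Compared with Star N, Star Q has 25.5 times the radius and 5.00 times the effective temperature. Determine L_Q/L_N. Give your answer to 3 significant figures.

From the Stefan–Boltzmann law, L ∝ R²T⁴, so
L_Q/L_N = (R_Q/R_N)² (T_Q/T_N)⁴ = (25.5)² × (5.00)⁴ = 650.2 × 625.0 = 4.064×10^5.

4.06×10^5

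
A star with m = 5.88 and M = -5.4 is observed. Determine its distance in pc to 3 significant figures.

m − M = 5 log₁₀(d/10 pc)
5.88 − (-5.4) = 11.28 = 5 log₁₀(d/10)
d = 10 × 10^(11.28/5) = 10 × 10^2.256 = 1803 pc.

1.80×10^3 pc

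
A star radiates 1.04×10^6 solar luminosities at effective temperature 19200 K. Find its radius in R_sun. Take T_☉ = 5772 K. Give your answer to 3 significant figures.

R/R_☉ = √(L/L_☉) / (T/T_☉)² = √(1.04×10^6) / (3.326)²
       = 1020 / 11.06 = 92.17.

92.2 R_sun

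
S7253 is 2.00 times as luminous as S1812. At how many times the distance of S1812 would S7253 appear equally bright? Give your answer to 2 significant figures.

1.4

Equal flux requires L_S7253/d_S7253² = L_S1812/d_S1812², so d_S7253/d_S1812 = √(L_S7253/L_S1812)
= √(2.00) = 1.414.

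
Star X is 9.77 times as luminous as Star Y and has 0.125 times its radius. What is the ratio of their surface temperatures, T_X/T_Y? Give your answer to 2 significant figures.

5.0

L ∝ R²T⁴ gives T ∝ (L/R²)^(1/4), so
T_X/T_Y = (9.77 / 0.125²)^(1/4) = (625.3)^(1/4) = 5.001.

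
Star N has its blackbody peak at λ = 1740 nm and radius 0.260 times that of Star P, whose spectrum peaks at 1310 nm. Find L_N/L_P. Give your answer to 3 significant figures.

Wien's law gives T ∝ 1/λ_max, so T_N/T_P = λ_P/λ_N = 1310/1740 = 0.7529.
Then L ∝ R²T⁴ gives L_N/L_P = (0.260)² × (0.7529)⁴ = 0.06760 × 0.3213 = 0.02172.

0.0217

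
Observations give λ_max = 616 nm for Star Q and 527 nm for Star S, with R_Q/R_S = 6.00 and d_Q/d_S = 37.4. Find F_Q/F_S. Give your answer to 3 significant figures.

0.0138

Wien's law: T_Q/T_S = λ_S/λ_Q = 527/616 = 0.8555.
L_Q/L_S = (R_Q/R_S)²(T_Q/T_S)⁴ = (6.00)²(0.8555)⁴ = 19.29.
F_Q/F_S = (L_Q/L_S)/(d_Q/d_S)² = 19.29/(37.4)² = 0.01379.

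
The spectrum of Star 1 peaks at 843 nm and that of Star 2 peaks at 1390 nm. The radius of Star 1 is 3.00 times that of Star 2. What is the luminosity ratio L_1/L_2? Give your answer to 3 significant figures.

66.5

Wien's law gives T ∝ 1/λ_max, so T_1/T_2 = λ_2/λ_1 = 1390/843 = 1.649.
Then L ∝ R²T⁴ gives L_1/L_2 = (3.00)² × (1.649)⁴ = 9.000 × 7.392 = 66.53.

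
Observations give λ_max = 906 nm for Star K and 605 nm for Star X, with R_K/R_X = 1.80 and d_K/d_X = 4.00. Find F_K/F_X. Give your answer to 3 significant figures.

0.0403

Wien's law: T_K/T_X = λ_X/λ_K = 605/906 = 0.6678.
L_K/L_X = (R_K/R_X)²(T_K/T_X)⁴ = (1.80)²(0.6678)⁴ = 0.6442.
F_K/F_X = (L_K/L_X)/(d_K/d_X)² = 0.6442/(4.00)² = 0.04027.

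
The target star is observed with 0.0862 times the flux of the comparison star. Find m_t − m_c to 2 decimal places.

m_t − m_c = −2.5 log₁₀(F_t/F_c) = −2.5 log₁₀(0.0862) = −2.5 × (-1.064) = 2.661.

2.66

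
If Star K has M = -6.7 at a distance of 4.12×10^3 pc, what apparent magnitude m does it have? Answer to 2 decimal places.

m = M + 5 log₁₀(d/10 pc) = -6.7 + 5 log₁₀(4.12×10^3/10)
  = -6.7 + 5 × 2.615 = -6.7 + 13.07 = 6.37.

6.37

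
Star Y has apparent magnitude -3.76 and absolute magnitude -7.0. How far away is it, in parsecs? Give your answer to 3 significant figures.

44.5 pc

m − M = 5 log₁₀(d/10 pc)
-3.76 − (-7.0) = 3.24 = 5 log₁₀(d/10)
d = 10 × 10^(3.24/5) = 10 × 10^0.648 = 44.46 pc.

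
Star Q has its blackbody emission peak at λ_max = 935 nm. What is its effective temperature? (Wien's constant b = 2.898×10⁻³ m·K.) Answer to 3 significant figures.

T = b/λ_max = 2.898×10⁻³ / (935×10⁻⁹) = 3099 K.

3.10×10^3 K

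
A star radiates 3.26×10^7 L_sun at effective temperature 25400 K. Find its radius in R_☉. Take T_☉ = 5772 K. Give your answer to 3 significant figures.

R/R_☉ = √(L/L_☉) / (T/T_☉)² = √(3.26×10^7) / (4.401)²
       = 5710 / 19.36 = 294.8.

295 R_☉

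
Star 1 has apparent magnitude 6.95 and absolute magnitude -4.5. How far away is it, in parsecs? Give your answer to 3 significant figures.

m − M = 5 log₁₀(d/10 pc)
6.95 − (-4.5) = 11.45 = 5 log₁₀(d/10)
d = 10 × 10^(11.45/5) = 10 × 10^2.290 = 1950 pc.

1.95×10^3 pc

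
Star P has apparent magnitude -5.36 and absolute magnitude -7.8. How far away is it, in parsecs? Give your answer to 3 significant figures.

30.8 pc

m − M = 5 log₁₀(d/10 pc)
-5.36 − (-7.8) = 2.44 = 5 log₁₀(d/10)
d = 10 × 10^(2.44/5) = 10 × 10^0.488 = 30.76 pc.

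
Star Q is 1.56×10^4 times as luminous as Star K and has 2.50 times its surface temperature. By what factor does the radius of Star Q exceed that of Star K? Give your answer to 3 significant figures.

20.0

L ∝ R²T⁴ gives R ∝ √L / T², so
R_Q/R_K = √(1.56×10^4) / (2.50)² = 124.9 / 6.250 = 19.98.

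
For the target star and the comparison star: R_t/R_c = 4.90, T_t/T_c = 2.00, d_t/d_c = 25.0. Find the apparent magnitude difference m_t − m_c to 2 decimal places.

L_t/L_c = (4.90)²(2.00)⁴ = 384.2.
F_t/F_c = (L_t/L_c)/(d_t/d_c)² = 384.2/625.0 = 0.6147.
m_t − m_c = −2.5 log₁₀(0.6147) = 0.53.

0.53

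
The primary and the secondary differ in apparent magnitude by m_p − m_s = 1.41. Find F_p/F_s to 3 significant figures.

0.273

F_p/F_s = 10^(−(m_p − m_s)/2.5) = 10^(-1.41/2.5) = 10^-0.564 = 0.2729.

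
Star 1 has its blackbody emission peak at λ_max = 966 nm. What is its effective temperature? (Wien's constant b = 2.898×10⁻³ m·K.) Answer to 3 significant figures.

3.00×10^3 K

T = b/λ_max = 2.898×10⁻³ / (966×10⁻⁹) = 3000 K.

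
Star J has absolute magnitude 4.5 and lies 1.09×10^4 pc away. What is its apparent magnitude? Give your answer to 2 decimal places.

19.69

m = M + 5 log₁₀(d/10 pc) = 4.5 + 5 log₁₀(1.09×10^4/10)
  = 4.5 + 5 × 3.037 = 4.5 + 15.19 = 19.69.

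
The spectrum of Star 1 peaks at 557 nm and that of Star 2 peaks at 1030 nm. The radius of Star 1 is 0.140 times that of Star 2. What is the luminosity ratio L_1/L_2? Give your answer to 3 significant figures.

0.229

Wien's law gives T ∝ 1/λ_max, so T_1/T_2 = λ_2/λ_1 = 1030/557 = 1.849.
Then L ∝ R²T⁴ gives L_1/L_2 = (0.140)² × (1.849)⁴ = 0.01960 × 11.69 = 0.2292.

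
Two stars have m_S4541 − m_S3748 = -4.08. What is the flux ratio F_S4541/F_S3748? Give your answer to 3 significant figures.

F_S4541/F_S3748 = 10^(−(m_S4541 − m_S3748)/2.5) = 10^(4.08/2.5) = 10^1.632 = 42.85.

42.9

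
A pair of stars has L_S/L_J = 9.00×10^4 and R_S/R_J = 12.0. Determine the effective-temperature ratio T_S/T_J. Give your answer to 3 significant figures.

L ∝ R²T⁴ gives T ∝ (L/R²)^(1/4), so
T_S/T_J = (9.00×10^4 / 12.0²)^(1/4) = (625.0)^(1/4) = 5.000.

5.00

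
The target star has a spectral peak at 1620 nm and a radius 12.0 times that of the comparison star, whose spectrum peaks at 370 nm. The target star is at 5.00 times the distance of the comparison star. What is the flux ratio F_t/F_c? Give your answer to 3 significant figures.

Wien's law: T_t/T_c = λ_c/λ_t = 370/1620 = 0.2284.
L_t/L_c = (R_t/R_c)²(T_t/T_c)⁴ = (12.0)²(0.2284)⁴ = 0.3918.
F_t/F_c = (L_t/L_c)/(d_t/d_c)² = 0.3918/(5.00)² = 0.01567.

0.0157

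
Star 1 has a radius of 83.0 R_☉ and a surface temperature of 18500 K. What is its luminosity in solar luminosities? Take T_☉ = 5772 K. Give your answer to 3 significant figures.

7.27×10^5 solar luminosities

L/L_☉ = (R/R_☉)² (T/T_☉)⁴ = (83.0)² × (18500/5772)⁴
       = 6889 × (3.205)⁴ = 6889 × 105.5 = 7.270×10^5.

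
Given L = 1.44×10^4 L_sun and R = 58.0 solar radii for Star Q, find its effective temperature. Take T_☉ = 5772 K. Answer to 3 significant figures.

T/T_☉ = (L/L_☉)^(1/4) / (R/R_☉)^(1/2)
T = 5772 × (1.44×10^4)^(1/4) / √(58.0) = 5772 × 10.95 / 7.616 = 8302 K.

8.30×10^3 K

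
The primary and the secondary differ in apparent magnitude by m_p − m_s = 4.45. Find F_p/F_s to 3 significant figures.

F_p/F_s = 10^(−(m_p − m_s)/2.5) = 10^(-4.45/2.5) = 10^-1.780 = 0.01660.

0.0166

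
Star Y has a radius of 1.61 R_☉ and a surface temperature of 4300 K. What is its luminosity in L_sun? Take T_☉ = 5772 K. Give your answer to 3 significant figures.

L/L_☉ = (R/R_☉)² (T/T_☉)⁴ = (1.61)² × (4300/5772)⁴
       = 2.592 × (0.7450)⁴ = 2.592 × 0.3080 = 0.7984.

0.798 L_sun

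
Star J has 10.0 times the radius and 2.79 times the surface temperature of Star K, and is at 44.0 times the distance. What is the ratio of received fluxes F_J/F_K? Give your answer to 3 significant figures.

3.13

L_J/L_K = (R_J/R_K)²(T_J/T_K)⁴ = (10.0)² × (2.79)⁴ = 6059.
F_J/F_K = (L_J/L_K)/(d_J/d_K)² = 6059 / (44.0)² = 3.130.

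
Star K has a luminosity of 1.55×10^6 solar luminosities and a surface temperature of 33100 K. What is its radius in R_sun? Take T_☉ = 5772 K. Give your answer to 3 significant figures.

R/R_☉ = √(L/L_☉) / (T/T_☉)² = √(1.55×10^6) / (5.735)²
       = 1245 / 32.89 = 37.86.

37.9 R_sun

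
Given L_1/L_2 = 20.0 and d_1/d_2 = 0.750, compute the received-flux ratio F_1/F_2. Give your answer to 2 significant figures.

F = L/(4πd²), so F_1/F_2 = (L_1/L_2) / (d_1/d_2)²
= 20.0 / (0.750)² = 20.0 / 0.5625 = 35.56.

36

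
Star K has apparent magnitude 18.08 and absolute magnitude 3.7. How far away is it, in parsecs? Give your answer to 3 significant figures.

7.52×10^3 pc

m − M = 5 log₁₀(d/10 pc)
18.08 − (3.7) = 14.38 = 5 log₁₀(d/10)
d = 10 × 10^(14.38/5) = 10 × 10^2.876 = 7516 pc.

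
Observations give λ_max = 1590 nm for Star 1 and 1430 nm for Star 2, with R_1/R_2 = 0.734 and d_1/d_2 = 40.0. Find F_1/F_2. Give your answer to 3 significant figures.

2.20×10^-4

Wien's law: T_1/T_2 = λ_2/λ_1 = 1430/1590 = 0.8994.
L_1/L_2 = (R_1/R_2)²(T_1/T_2)⁴ = (0.734)²(0.8994)⁴ = 0.3525.
F_1/F_2 = (L_1/L_2)/(d_1/d_2)² = 0.3525/(40.0)² = 2.203×10^-4.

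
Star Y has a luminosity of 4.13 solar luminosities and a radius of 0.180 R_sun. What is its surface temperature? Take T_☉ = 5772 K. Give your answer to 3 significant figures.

T/T_☉ = (L/L_☉)^(1/4) / (R/R_☉)^(1/2)
T = 5772 × (4.13)^(1/4) / √(0.180) = 5772 × 1.426 / 0.4243 = 1.939×10^4 K.

1.94×10^4 K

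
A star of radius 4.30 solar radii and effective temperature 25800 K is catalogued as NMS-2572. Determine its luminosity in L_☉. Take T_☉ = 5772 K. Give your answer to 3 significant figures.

L/L_☉ = (R/R_☉)² (T/T_☉)⁴ = (4.30)² × (25800/5772)⁴
       = 18.49 × (4.470)⁴ = 18.49 × 399.2 = 7381.

7.38×10^3 L_☉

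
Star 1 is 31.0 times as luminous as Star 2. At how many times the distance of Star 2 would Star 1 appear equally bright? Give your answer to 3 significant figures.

Equal flux requires L_1/d_1² = L_2/d_2², so d_1/d_2 = √(L_1/L_2)
= √(31.0) = 5.568.

5.57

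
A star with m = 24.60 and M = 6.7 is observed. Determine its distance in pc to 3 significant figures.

3.80×10^4 pc

m − M = 5 log₁₀(d/10 pc)
24.60 − (6.7) = 17.90 = 5 log₁₀(d/10)
d = 10 × 10^(17.90/5) = 10 × 10^3.580 = 3.802×10^4 pc.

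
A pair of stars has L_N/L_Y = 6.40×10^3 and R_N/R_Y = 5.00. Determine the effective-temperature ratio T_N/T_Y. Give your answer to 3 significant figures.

4.00

L ∝ R²T⁴ gives T ∝ (L/R²)^(1/4), so
T_N/T_Y = (6.40×10^3 / 5.00²)^(1/4) = (256.0)^(1/4) = 4.000.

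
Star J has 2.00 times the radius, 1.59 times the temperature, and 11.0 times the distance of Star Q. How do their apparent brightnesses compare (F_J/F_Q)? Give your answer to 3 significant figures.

0.211

L_J/L_Q = (R_J/R_Q)²(T_J/T_Q)⁴ = (2.00)² × (1.59)⁴ = 25.57.
F_J/F_Q = (L_J/L_Q)/(d_J/d_Q)² = 25.57 / (11.0)² = 0.2113.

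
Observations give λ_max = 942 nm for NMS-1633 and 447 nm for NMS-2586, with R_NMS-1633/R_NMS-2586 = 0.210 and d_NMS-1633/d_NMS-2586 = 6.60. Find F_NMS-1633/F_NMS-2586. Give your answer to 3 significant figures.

5.13×10^-5

Wien's law: T_NMS-1633/T_NMS-2586 = λ_NMS-2586/λ_NMS-1633 = 447/942 = 0.4745.
L_NMS-1633/L_NMS-2586 = (R_NMS-1633/R_NMS-2586)²(T_NMS-1633/T_NMS-2586)⁴ = (0.210)²(0.4745)⁴ = 0.002236.
F_NMS-1633/F_NMS-2586 = (L_NMS-1633/L_NMS-2586)/(d_NMS-1633/d_NMS-2586)² = 0.002236/(6.60)² = 5.133×10^-5.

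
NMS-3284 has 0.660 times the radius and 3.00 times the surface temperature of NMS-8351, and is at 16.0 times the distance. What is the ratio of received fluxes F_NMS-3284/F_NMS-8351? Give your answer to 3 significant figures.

L_NMS-3284/L_NMS-8351 = (R_NMS-3284/R_NMS-8351)²(T_NMS-3284/T_NMS-8351)⁴ = (0.660)² × (3.00)⁴ = 35.28.
F_NMS-3284/F_NMS-8351 = (L_NMS-3284/L_NMS-8351)/(d_NMS-3284/d_NMS-8351)² = 35.28 / (16.0)² = 0.1378.

0.138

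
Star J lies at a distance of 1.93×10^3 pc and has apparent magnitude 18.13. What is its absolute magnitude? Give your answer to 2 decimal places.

6.70

M = m − 5 log₁₀(d/10 pc) = 18.13 − 5 log₁₀(1.93×10^3/10)
  = 18.13 − 5 × 2.286 = 18.13 − 11.43 = 6.70.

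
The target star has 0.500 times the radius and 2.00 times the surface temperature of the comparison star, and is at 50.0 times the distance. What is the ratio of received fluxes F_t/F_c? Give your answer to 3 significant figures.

0.00160

L_t/L_c = (R_t/R_c)²(T_t/T_c)⁴ = (0.500)² × (2.00)⁴ = 4.000.
F_t/F_c = (L_t/L_c)/(d_t/d_c)² = 4.000 / (50.0)² = 0.001600.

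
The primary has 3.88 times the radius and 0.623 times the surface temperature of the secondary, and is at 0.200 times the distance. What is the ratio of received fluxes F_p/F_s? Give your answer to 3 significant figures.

56.7

L_p/L_s = (R_p/R_s)²(T_p/T_s)⁴ = (3.88)² × (0.623)⁴ = 2.268.
F_p/F_s = (L_p/L_s)/(d_p/d_s)² = 2.268 / (0.200)² = 56.70.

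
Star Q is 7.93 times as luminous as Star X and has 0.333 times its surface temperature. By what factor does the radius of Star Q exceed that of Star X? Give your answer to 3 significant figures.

25.4

L ∝ R²T⁴ gives R ∝ √L / T², so
R_Q/R_X = √(7.93) / (0.333)² = 2.816 / 0.1109 = 25.39.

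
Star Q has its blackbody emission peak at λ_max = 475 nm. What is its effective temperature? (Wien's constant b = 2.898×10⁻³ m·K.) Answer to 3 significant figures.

T = b/λ_max = 2.898×10⁻³ / (475×10⁻⁹) = 6101 K.

6.10×10^3 K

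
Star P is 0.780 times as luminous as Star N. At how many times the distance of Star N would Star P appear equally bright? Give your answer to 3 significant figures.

0.883

Equal flux requires L_P/d_P² = L_N/d_N², so d_P/d_N = √(L_P/L_N)
= √(0.780) = 0.8832.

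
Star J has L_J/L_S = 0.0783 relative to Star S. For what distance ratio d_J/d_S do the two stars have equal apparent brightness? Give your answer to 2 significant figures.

Equal flux requires L_J/d_J² = L_S/d_S², so d_J/d_S = √(L_J/L_S)
= √(0.0783) = 0.2798.

0.28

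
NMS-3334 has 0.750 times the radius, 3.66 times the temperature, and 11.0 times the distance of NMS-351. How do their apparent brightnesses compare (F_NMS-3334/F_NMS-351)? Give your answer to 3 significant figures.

0.834

L_NMS-3334/L_NMS-351 = (R_NMS-3334/R_NMS-351)²(T_NMS-3334/T_NMS-351)⁴ = (0.750)² × (3.66)⁴ = 100.9.
F_NMS-3334/F_NMS-351 = (L_NMS-3334/L_NMS-351)/(d_NMS-3334/d_NMS-351)² = 100.9 / (11.0)² = 0.8342.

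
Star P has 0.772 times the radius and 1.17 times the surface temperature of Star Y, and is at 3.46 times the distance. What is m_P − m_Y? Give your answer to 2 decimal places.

2.58

L_P/L_Y = (0.772)²(1.17)⁴ = 1.117.
F_P/F_Y = (L_P/L_Y)/(d_P/d_Y)² = 1.117/11.97 = 0.09329.
m_P − m_Y = −2.5 log₁₀(0.09329) = 2.58.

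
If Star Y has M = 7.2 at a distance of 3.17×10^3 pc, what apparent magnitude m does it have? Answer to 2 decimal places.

m = M + 5 log₁₀(d/10 pc) = 7.2 + 5 log₁₀(3.17×10^3/10)
  = 7.2 + 5 × 2.501 = 7.2 + 12.51 = 19.71.

19.71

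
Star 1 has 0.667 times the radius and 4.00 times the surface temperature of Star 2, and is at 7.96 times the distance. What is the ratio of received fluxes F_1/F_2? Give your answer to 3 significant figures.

L_1/L_2 = (R_1/R_2)²(T_1/T_2)⁴ = (0.667)² × (4.00)⁴ = 113.9.
F_1/F_2 = (L_1/L_2)/(d_1/d_2)² = 113.9 / (7.96)² = 1.797.

1.80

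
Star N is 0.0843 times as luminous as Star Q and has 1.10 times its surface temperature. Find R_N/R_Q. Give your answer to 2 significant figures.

L ∝ R²T⁴ gives R ∝ √L / T², so
R_N/R_Q = √(0.0843) / (1.10)² = 0.2903 / 1.210 = 0.2400.

0.24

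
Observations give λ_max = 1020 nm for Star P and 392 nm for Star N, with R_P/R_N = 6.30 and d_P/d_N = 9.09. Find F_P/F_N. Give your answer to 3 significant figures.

0.0105

Wien's law: T_P/T_N = λ_N/λ_P = 392/1020 = 0.3843.
L_P/L_N = (R_P/R_N)²(T_P/T_N)⁴ = (6.30)²(0.3843)⁴ = 0.8658.
F_P/F_N = (L_P/L_N)/(d_P/d_N)² = 0.8658/(9.09)² = 0.01048.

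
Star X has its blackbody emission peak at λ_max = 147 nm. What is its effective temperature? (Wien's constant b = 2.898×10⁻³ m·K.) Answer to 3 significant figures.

T = b/λ_max = 2.898×10⁻³ / (147×10⁻⁹) = 1.971×10^4 K.

1.97×10^4 K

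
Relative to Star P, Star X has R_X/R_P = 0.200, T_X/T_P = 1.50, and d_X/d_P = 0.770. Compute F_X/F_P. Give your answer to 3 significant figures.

L_X/L_P = (R_X/R_P)²(T_X/T_P)⁴ = (0.200)² × (1.50)⁴ = 0.2025.
F_X/F_P = (L_X/L_P)/(d_X/d_P)² = 0.2025 / (0.770)² = 0.3415.

0.342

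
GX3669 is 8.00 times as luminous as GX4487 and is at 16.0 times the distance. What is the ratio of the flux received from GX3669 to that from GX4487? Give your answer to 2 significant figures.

0.031

F = L/(4πd²), so F_GX3669/F_GX4487 = (L_GX3669/L_GX4487) / (d_GX3669/d_GX4487)²
= 8.00 / (16.0)² = 8.00 / 256.0 = 0.03125.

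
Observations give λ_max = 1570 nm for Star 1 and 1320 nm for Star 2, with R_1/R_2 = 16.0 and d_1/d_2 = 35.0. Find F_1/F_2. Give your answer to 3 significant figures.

0.104

Wien's law: T_1/T_2 = λ_2/λ_1 = 1320/1570 = 0.8408.
L_1/L_2 = (R_1/R_2)²(T_1/T_2)⁴ = (16.0)²(0.8408)⁴ = 127.9.
F_1/F_2 = (L_1/L_2)/(d_1/d_2)² = 127.9/(35.0)² = 0.1044.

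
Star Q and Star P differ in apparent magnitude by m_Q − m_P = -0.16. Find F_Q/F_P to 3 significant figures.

1.16

F_Q/F_P = 10^(−(m_Q − m_P)/2.5) = 10^(0.16/2.5) = 10^0.064 = 1.159.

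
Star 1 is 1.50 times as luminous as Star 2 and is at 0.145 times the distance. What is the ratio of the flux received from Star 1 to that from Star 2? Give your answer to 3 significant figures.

71.3

F = L/(4πd²), so F_1/F_2 = (L_1/L_2) / (d_1/d_2)²
= 1.50 / (0.145)² = 1.50 / 0.02102 = 71.34.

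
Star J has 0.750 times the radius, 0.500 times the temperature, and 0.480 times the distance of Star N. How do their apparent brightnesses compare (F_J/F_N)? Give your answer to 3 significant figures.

L_J/L_N = (R_J/R_N)²(T_J/T_N)⁴ = (0.750)² × (0.500)⁴ = 0.03516.
F_J/F_N = (L_J/L_N)/(d_J/d_N)² = 0.03516 / (0.480)² = 0.1526.

0.153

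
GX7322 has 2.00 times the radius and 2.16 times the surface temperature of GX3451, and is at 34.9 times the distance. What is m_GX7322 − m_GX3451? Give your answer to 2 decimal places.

2.86

L_GX7322/L_GX3451 = (2.00)²(2.16)⁴ = 87.07.
F_GX7322/F_GX3451 = (L_GX7322/L_GX3451)/(d_GX7322/d_GX3451)² = 87.07/1218 = 0.07149.
m_GX7322 − m_GX3451 = −2.5 log₁₀(0.07149) = 2.86.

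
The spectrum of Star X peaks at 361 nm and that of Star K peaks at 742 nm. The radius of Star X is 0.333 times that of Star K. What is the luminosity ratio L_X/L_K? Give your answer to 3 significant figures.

1.98

Wien's law gives T ∝ 1/λ_max, so T_X/T_K = λ_K/λ_X = 742/361 = 2.055.
Then L ∝ R²T⁴ gives L_X/L_K = (0.333)² × (2.055)⁴ = 0.1109 × 17.85 = 1.979.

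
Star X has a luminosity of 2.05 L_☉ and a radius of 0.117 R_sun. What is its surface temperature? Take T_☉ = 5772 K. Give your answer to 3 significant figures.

T/T_☉ = (L/L_☉)^(1/4) / (R/R_☉)^(1/2)
T = 5772 × (2.05)^(1/4) / √(0.117) = 5772 × 1.197 / 0.3421 = 2.019×10^4 K.

2.02×10^4 K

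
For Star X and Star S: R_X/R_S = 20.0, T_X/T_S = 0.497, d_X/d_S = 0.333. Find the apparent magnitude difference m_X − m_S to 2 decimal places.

-5.86

L_X/L_S = (20.0)²(0.497)⁴ = 24.41.
F_X/F_S = (L_X/L_S)/(d_X/d_S)² = 24.41/0.1109 = 220.1.
m_X − m_S = −2.5 log₁₀(220.1) = -5.86.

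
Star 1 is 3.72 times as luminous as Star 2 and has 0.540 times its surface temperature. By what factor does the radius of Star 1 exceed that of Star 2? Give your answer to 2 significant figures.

L ∝ R²T⁴ gives R ∝ √L / T², so
R_1/R_2 = √(3.72) / (0.540)² = 1.929 / 0.2916 = 6.614.

6.6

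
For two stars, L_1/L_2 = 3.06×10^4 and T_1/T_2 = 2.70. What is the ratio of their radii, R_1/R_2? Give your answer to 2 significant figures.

L ∝ R²T⁴ gives R ∝ √L / T², so
R_1/R_2 = √(3.06×10^4) / (2.70)² = 174.9 / 7.290 = 24.00.

24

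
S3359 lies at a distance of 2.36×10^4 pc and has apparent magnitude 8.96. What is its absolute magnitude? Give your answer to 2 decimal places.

M = m − 5 log₁₀(d/10 pc) = 8.96 − 5 log₁₀(2.36×10^4/10)
  = 8.96 − 5 × 3.373 = 8.96 − 16.86 = -7.90.

-7.90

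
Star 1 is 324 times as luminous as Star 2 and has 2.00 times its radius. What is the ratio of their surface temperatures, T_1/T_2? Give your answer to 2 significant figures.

L ∝ R²T⁴ gives T ∝ (L/R²)^(1/4), so
T_1/T_2 = (324 / 2.00²)^(1/4) = (81.00)^(1/4) = 3.000.

3.0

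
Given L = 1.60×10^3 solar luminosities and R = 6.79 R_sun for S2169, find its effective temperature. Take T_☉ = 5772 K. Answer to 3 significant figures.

1.40×10^4 K

T/T_☉ = (L/L_☉)^(1/4) / (R/R_☉)^(1/2)
T = 5772 × (1.60×10^3)^(1/4) / √(6.79) = 5772 × 6.325 / 2.606 = 1.401×10^4 K.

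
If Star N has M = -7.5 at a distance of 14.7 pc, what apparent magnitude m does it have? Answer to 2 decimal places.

-6.66

m = M + 5 log₁₀(d/10 pc) = -7.5 + 5 log₁₀(14.7/10)
  = -7.5 + 5 × 0.167 = -7.5 + 0.84 = -6.66.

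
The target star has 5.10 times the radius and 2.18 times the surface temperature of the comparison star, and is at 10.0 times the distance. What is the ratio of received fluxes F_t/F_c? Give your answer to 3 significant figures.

5.87

L_t/L_c = (R_t/R_c)²(T_t/T_c)⁴ = (5.10)² × (2.18)⁴ = 587.4.
F_t/F_c = (L_t/L_c)/(d_t/d_c)² = 587.4 / (10.0)² = 5.874.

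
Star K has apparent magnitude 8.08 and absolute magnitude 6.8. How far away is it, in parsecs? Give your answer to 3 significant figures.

m − M = 5 log₁₀(d/10 pc)
8.08 − (6.8) = 1.28 = 5 log₁₀(d/10)
d = 10 × 10^(1.28/5) = 10 × 10^0.256 = 18.03 pc.

18.0 pc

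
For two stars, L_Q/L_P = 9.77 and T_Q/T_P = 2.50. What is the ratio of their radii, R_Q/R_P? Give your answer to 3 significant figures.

0.500

L ∝ R²T⁴ gives R ∝ √L / T², so
R_Q/R_P = √(9.77) / (2.50)² = 3.126 / 6.250 = 0.5001.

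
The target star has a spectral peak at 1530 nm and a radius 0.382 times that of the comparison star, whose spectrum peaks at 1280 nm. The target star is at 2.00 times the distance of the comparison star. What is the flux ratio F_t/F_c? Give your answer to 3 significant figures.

0.0179

Wien's law: T_t/T_c = λ_c/λ_t = 1280/1530 = 0.8366.
L_t/L_c = (R_t/R_c)²(T_t/T_c)⁴ = (0.382)²(0.8366)⁴ = 0.07148.
F_t/F_c = (L_t/L_c)/(d_t/d_c)² = 0.07148/(2.00)² = 0.01787.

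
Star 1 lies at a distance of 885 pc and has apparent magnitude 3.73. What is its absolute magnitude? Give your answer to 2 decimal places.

-6.00

M = m − 5 log₁₀(d/10 pc) = 3.73 − 5 log₁₀(885/10)
  = 3.73 − 5 × 1.947 = 3.73 − 9.73 = -6.00.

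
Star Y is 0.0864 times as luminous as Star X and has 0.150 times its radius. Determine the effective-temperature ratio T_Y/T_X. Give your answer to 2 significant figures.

1.4

L ∝ R²T⁴ gives T ∝ (L/R²)^(1/4), so
T_Y/T_X = (0.0864 / 0.150²)^(1/4) = (3.840)^(1/4) = 1.400.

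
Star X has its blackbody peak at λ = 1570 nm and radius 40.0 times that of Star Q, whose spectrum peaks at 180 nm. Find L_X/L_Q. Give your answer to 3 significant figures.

Wien's law gives T ∝ 1/λ_max, so T_X/T_Q = λ_Q/λ_X = 180/1570 = 0.1146.
Then L ∝ R²T⁴ gives L_X/L_Q = (40.0)² × (0.1146)⁴ = 1600 × 1.728×10^-4 = 0.2764.

0.276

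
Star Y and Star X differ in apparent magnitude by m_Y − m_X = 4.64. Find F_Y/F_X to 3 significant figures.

0.0139

F_Y/F_X = 10^(−(m_Y − m_X)/2.5) = 10^(-4.64/2.5) = 10^-1.856 = 0.01393.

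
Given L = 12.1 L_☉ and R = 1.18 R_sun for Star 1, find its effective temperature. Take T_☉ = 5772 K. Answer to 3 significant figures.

T/T_☉ = (L/L_☉)^(1/4) / (R/R_☉)^(1/2)
T = 5772 × (12.1)^(1/4) / √(1.18) = 5772 × 1.865 / 1.086 = 9910 K.

9.91×10^3 K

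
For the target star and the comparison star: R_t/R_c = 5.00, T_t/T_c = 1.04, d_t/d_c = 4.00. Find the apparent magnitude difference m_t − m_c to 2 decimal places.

-0.65

L_t/L_c = (5.00)²(1.04)⁴ = 29.25.
F_t/F_c = (L_t/L_c)/(d_t/d_c)² = 29.25/16.00 = 1.828.
m_t − m_c = −2.5 log₁₀(1.828) = -0.65.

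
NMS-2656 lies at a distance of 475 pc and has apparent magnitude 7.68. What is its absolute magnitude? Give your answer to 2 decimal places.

M = m − 5 log₁₀(d/10 pc) = 7.68 − 5 log₁₀(475/10)
  = 7.68 − 5 × 1.677 = 7.68 − 8.38 = -0.70.

-0.70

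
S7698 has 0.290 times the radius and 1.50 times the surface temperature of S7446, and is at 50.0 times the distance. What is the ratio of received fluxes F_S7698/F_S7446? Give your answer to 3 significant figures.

1.70×10^-4

L_S7698/L_S7446 = (R_S7698/R_S7446)²(T_S7698/T_S7446)⁴ = (0.290)² × (1.50)⁴ = 0.4258.
F_S7698/F_S7446 = (L_S7698/L_S7446)/(d_S7698/d_S7446)² = 0.4258 / (50.0)² = 1.703×10^-4.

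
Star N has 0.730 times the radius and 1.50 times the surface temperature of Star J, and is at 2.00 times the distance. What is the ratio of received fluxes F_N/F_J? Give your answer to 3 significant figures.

L_N/L_J = (R_N/R_J)²(T_N/T_J)⁴ = (0.730)² × (1.50)⁴ = 2.698.
F_N/F_J = (L_N/L_J)/(d_N/d_J)² = 2.698 / (2.00)² = 0.6745.

0.674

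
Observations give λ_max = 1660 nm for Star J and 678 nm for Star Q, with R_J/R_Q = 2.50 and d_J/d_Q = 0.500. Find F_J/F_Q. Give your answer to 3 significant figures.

0.696

Wien's law: T_J/T_Q = λ_Q/λ_J = 678/1660 = 0.4084.
L_J/L_Q = (R_J/R_Q)²(T_J/T_Q)⁴ = (2.50)²(0.4084)⁴ = 0.1739.
F_J/F_Q = (L_J/L_Q)/(d_J/d_Q)² = 0.1739/(0.500)² = 0.6957.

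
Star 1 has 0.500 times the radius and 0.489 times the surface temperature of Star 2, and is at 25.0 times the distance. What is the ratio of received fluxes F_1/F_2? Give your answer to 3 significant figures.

2.29×10^-5

L_1/L_2 = (R_1/R_2)²(T_1/T_2)⁴ = (0.500)² × (0.489)⁴ = 0.01429.
F_1/F_2 = (L_1/L_2)/(d_1/d_2)² = 0.01429 / (25.0)² = 2.287×10^-5.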